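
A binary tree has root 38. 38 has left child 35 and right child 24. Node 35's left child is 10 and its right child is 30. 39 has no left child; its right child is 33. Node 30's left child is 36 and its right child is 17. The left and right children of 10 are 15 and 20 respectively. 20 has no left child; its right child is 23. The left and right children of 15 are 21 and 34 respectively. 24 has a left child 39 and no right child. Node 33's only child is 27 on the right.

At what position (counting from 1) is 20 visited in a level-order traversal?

Level-order visits nodes level by level from the root, left to right within each level.
Level 0: 38
Level 1: 35, 24
Level 2: 10, 30, 39
Level 3: 15, 20, 36, 17, 33
Level 4: 21, 34, 23, 27
Full level-order sequence: 38, 35, 24, 10, 30, 39, 15, 20, 36, 17, 33, 21, 34, 23, 27.

8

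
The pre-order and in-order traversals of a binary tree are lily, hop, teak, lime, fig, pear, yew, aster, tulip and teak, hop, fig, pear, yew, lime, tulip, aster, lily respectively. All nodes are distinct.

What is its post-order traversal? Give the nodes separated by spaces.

teak yew pear fig tulip aster lime hop lily

The first element of pre-order is the root; it splits in-order into left and right subtrees.
Root lily: left subtree has 8 nodes {teak, hop, fig, pear, yew, lime, tulip, aster}, right has 0 { }.
  Root hop: left subtree has 1 node {teak}, right has 6 {fig, pear, yew, lime, tulip, aster}.
    Root lime: left subtree has 3 nodes {fig, pear, yew}, right has 2 {tulip, aster}.
      Root fig: left subtree has 0 nodes { }, right has 2 {pear, yew}.
        Root pear: left subtree has 0 nodes { }, right has 1 {yew}.
      Root aster: left subtree has 1 node {tulip}, right has 0 { }.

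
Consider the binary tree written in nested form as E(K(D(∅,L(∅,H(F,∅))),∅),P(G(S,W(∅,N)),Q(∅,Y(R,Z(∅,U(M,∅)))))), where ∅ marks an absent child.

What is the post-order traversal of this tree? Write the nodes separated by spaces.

F H L D K S N W G R M U Z Y Q P E

Post-order visits the left subtree, then the right subtree, then the node.
At E: go left to K.
  At K: go left to D.
    At D: no left child.
    At D: go right to L.
      At L: no left child.
      At L: go right to H.
        At H: go left to F.
          F is a leaf — visit F.
        At H: no right child.
        Visit H.
      Visit L.
    Visit D.
  At K: no right child.
  Visit K.
At E: go right to P.
  At P: go left to G.
    At G: go left to S.
      S is a leaf — visit S.
    At G: go right to W.
      At W: no left child.
      At W: go right to N.
        N is a leaf — visit N.
      Visit W.
    Visit G.
  At P: go right to Q.
    At Q: no left child.
    At Q: go right to Y.
      At Y: go left to R.
        R is a leaf — visit R.
      At Y: go right to Z.
        At Z: no left child.
        At Z: go right to U.
          At U: go left to M.
            M is a leaf — visit M.
          At U: no right child.
          Visit U.
        Visit Z.
      Visit Y.
    Visit Q.
  Visit P.
Visit E.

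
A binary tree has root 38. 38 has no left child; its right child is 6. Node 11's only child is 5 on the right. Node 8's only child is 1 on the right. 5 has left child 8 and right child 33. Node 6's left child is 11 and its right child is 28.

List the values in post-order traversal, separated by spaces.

1 8 33 5 11 28 6 38

Post-order visits the left subtree, then the right subtree, then the node.
At 38: no left child.
At 38: go right to 6.
  At 6: go left to 11.
    At 11: no left child.
    At 11: go right to 5.
      At 5: go left to 8.
        At 8: no left child.
        At 8: go right to 1.
          1 is a leaf — visit 1.
        Visit 8.
      At 5: go right to 33.
        33 is a leaf — visit 33.
      Visit 5.
    Visit 11.
  At 6: go right to 28.
    28 is a leaf — visit 28.
  Visit 6.
Visit 38.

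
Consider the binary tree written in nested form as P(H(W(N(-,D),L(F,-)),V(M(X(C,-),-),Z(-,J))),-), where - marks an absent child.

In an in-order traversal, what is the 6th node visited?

In-order visits the left subtree, then the node, then the right subtree.
At P: go left to H.
  At H: go left to W.
    At W: go left to N.
      At N: no left child.
      Visit N.
      At N: go right to D.
        D is a leaf — visit D.
    Visit W.
    At W: go right to L.
      At L: go left to F.
        F is a leaf — visit F.
      Visit L.
      At L: no right child.
  Visit H.
  At H: go right to V.
    At V: go left to M.
      At M: go left to X.
        At X: go left to C.
          C is a leaf — visit C.
        Visit X.
        At X: no right child.
      Visit M.
      At M: no right child.
    Visit V.
    At V: go right to Z.
      At Z: no left child.
      Visit Z.
      At Z: go right to J.
        J is a leaf — visit J.
Visit P.
At P: no right child.
Full in-order sequence: N, D, W, F, L, H, C, X, M, V, Z, J, P.

H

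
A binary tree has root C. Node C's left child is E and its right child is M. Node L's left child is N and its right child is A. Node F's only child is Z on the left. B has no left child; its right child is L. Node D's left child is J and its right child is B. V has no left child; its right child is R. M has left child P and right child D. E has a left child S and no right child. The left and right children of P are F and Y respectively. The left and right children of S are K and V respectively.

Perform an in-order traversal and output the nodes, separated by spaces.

In-order visits the left subtree, then the node, then the right subtree.
At C: go left to E.
  At E: go left to S.
    At S: go left to K.
      K is a leaf — visit K.
    Visit S.
    At S: go right to V.
      At V: no left child.
      Visit V.
      At V: go right to R.
        R is a leaf — visit R.
  Visit E.
  At E: no right child.
Visit C.
At C: go right to M.
  At M: go left to P.
    At P: go left to F.
      At F: go left to Z.
        Z is a leaf — visit Z.
      Visit F.
      At F: no right child.
    Visit P.
    At P: go right to Y.
      Y is a leaf — visit Y.
  Visit M.
  At M: go right to D.
    At D: go left to J.
      J is a leaf — visit J.
    Visit D.
    At D: go right to B.
      At B: no left child.
      Visit B.
      At B: go right to L.
        At L: go left to N.
          N is a leaf — visit N.
        Visit L.
        At L: go right to A.
          A is a leaf — visit A.

K S V R E C Z F P Y M J D B N L A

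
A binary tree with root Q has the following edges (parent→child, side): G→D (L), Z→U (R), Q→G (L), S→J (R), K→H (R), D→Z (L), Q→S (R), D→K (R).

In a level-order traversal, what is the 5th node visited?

J

Level-order visits nodes level by level from the root, left to right within each level.
Level 0: Q
Level 1: G, S
Level 2: D, J
Level 3: Z, K
Level 4: U, H
Full level-order sequence: Q, G, S, D, J, Z, K, U, H.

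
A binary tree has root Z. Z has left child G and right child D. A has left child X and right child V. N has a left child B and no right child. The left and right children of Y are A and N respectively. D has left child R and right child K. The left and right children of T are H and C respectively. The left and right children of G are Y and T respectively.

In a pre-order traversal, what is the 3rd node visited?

Y

Pre-order visits the node, then its left subtree, then its right subtree.
Visit Z.
At Z: go left to G.
  Visit G.
  At G: go left to Y.
    Visit Y.
    At Y: go left to A.
      Visit A.
      At A: go left to X.
        X is a leaf — visit X.
      At A: go right to V.
        V is a leaf — visit V.
    At Y: go right to N.
      Visit N.
      At N: go left to B.
        B is a leaf — visit B.
      At N: no right child.
  At G: go right to T.
    Visit T.
    At T: go left to H.
      H is a leaf — visit H.
    At T: go right to C.
      C is a leaf — visit C.
At Z: go right to D.
  Visit D.
  At D: go left to R.
    R is a leaf — visit R.
  At D: go right to K.
    K is a leaf — visit K.
Full pre-order sequence: Z, G, Y, A, X, V, N, B, T, H, C, D, R, K.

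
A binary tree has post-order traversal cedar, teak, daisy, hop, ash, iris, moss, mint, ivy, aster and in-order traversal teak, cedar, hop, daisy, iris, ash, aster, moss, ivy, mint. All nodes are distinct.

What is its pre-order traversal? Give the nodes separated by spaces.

The last element of post-order is the root; it splits in-order into left and right subtrees.
Root aster: left subtree has 6 nodes {teak, cedar, hop, daisy, iris, ash}, right has 3 {moss, ivy, mint}.
  Root iris: left subtree has 4 nodes {teak, cedar, hop, daisy}, right has 1 {ash}.
    Root hop: left subtree has 2 nodes {teak, cedar}, right has 1 {daisy}.
      Root teak: left subtree has 0 nodes { }, right has 1 {cedar}.
  Root ivy: left subtree has 1 node {moss}, right has 1 {mint}.

aster iris hop teak cedar daisy ash ivy moss mint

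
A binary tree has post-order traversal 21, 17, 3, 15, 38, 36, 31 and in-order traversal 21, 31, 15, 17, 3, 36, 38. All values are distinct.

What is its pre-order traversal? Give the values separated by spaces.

The last element of post-order is the root; it splits in-order into left and right subtrees.
Root 31: left subtree has 1 node {21}, right has 5 {15, 17, 3, 36, 38}.
  Root 36: left subtree has 3 nodes {15, 17, 3}, right has 1 {38}.
    Root 15: left subtree has 0 nodes { }, right has 2 {17, 3}.
      Root 3: left subtree has 1 node {17}, right has 0 { }.

31 21 36 15 3 17 38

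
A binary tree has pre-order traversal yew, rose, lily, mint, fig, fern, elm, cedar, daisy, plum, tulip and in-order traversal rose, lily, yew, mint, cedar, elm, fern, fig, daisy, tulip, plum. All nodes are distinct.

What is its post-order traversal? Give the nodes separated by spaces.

lily rose cedar elm fern tulip plum daisy fig mint yew

The first element of pre-order is the root; it splits in-order into left and right subtrees.
Root yew: left subtree has 2 nodes {rose, lily}, right has 8 {mint, cedar, elm, fern, fig, daisy, tulip, plum}.
  Root rose: left subtree has 0 nodes { }, right has 1 {lily}.
  Root mint: left subtree has 0 nodes { }, right has 7 {cedar, elm, fern, fig, daisy, tulip, plum}.
    Root fig: left subtree has 3 nodes {cedar, elm, fern}, right has 3 {daisy, tulip, plum}.
      Root fern: left subtree has 2 nodes {cedar, elm}, right has 0 { }.
        Root elm: left subtree has 1 node {cedar}, right has 0 { }.
      Root daisy: left subtree has 0 nodes { }, right has 2 {tulip, plum}.
        Root plum: left subtree has 1 node {tulip}, right has 0 { }.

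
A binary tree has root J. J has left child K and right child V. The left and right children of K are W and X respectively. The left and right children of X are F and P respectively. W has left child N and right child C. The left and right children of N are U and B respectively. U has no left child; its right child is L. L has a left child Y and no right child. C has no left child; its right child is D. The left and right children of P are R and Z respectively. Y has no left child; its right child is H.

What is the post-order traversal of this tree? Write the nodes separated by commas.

H, Y, L, U, B, N, D, C, W, F, R, Z, P, X, K, V, J

Post-order visits the left subtree, then the right subtree, then the node.
At J: go left to K.
  At K: go left to W.
    At W: go left to N.
      At N: go left to U.
        At U: no left child.
        At U: go right to L.
          At L: go left to Y.
            At Y: no left child.
            At Y: go right to H.
              H is a leaf — visit H.
            Visit Y.
          At L: no right child.
          Visit L.
        Visit U.
      At N: go right to B.
        B is a leaf — visit B.
      Visit N.
    At W: go right to C.
      At C: no left child.
      At C: go right to D.
        D is a leaf — visit D.
      Visit C.
    Visit W.
  At K: go right to X.
    At X: go left to F.
      F is a leaf — visit F.
    At X: go right to P.
      At P: go left to R.
        R is a leaf — visit R.
      At P: go right to Z.
        Z is a leaf — visit Z.
      Visit P.
    Visit X.
  Visit K.
At J: go right to V.
  V is a leaf — visit V.
Visit J.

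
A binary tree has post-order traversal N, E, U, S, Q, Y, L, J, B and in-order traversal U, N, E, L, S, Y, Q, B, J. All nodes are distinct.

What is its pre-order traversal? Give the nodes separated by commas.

The last element of post-order is the root; it splits in-order into left and right subtrees.
Root B: left subtree has 7 nodes {U, N, E, L, S, Y, Q}, right has 1 {J}.
  Root L: left subtree has 3 nodes {U, N, E}, right has 3 {S, Y, Q}.
    Root U: left subtree has 0 nodes { }, right has 2 {N, E}.
      Root E: left subtree has 1 node {N}, right has 0 { }.
    Root Y: left subtree has 1 node {S}, right has 1 {Q}.

B, L, U, E, N, Y, S, Q, J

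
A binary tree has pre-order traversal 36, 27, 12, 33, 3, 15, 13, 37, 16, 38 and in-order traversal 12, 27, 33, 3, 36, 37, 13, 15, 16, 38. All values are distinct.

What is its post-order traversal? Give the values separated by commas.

12, 3, 33, 27, 37, 13, 38, 16, 15, 36

The first element of pre-order is the root; it splits in-order into left and right subtrees.
Root 36: left subtree has 4 nodes {12, 27, 33, 3}, right has 5 {37, 13, 15, 16, 38}.
  Root 27: left subtree has 1 node {12}, right has 2 {33, 3}.
    Root 33: left subtree has 0 nodes { }, right has 1 {3}.
  Root 15: left subtree has 2 nodes {37, 13}, right has 2 {16, 38}.
    Root 13: left subtree has 1 node {37}, right has 0 { }.
    Root 16: left subtree has 0 nodes { }, right has 1 {38}.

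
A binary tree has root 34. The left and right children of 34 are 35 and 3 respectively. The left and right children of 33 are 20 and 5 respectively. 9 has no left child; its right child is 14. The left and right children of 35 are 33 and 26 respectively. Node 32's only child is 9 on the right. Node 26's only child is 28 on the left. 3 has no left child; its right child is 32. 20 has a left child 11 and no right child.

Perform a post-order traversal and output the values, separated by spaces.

11 20 5 33 28 26 35 14 9 32 3 34

Post-order visits the left subtree, then the right subtree, then the node.
At 34: go left to 35.
  At 35: go left to 33.
    At 33: go left to 20.
      At 20: go left to 11.
        11 is a leaf — visit 11.
      At 20: no right child.
      Visit 20.
    At 33: go right to 5.
      5 is a leaf — visit 5.
    Visit 33.
  At 35: go right to 26.
    At 26: go left to 28.
      28 is a leaf — visit 28.
    At 26: no right child.
    Visit 26.
  Visit 35.
At 34: go right to 3.
  At 3: no left child.
  At 3: go right to 32.
    At 32: no left child.
    At 32: go right to 9.
      At 9: no left child.
      At 9: go right to 14.
        14 is a leaf — visit 14.
      Visit 9.
    Visit 32.
  Visit 3.
Visit 34.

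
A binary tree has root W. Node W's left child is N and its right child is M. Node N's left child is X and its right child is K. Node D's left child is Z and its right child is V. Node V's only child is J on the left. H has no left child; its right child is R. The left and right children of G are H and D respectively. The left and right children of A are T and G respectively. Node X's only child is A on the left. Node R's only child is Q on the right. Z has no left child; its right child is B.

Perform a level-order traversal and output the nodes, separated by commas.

W, N, M, X, K, A, T, G, H, D, R, Z, V, Q, B, J

Level-order visits nodes level by level from the root, left to right within each level.
Level 0: W
Level 1: N, M
Level 2: X, K
Level 3: A
Level 4: T, G
Level 5: H, D
Level 6: R, Z, V
Level 7: Q, B, J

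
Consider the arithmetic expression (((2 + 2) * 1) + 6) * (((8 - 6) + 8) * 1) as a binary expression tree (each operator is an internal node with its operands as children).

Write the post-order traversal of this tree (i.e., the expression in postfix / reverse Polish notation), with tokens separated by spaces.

2 2 + 1 * 6 + 8 6 - 8 + 1 * *

Post-order on an expression tree gives postfix notation: for each operator, emit left operand, right operand, then the operator.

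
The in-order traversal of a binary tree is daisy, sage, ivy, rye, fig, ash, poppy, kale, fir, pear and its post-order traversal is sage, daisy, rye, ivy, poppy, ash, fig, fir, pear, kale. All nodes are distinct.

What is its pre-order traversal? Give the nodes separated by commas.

kale, fig, ivy, daisy, sage, rye, ash, poppy, pear, fir

The last element of post-order is the root; it splits in-order into left and right subtrees.
Root kale: left subtree has 7 nodes {daisy, sage, ivy, rye, fig, ash, poppy}, right has 2 {fir, pear}.
  Root fig: left subtree has 4 nodes {daisy, sage, ivy, rye}, right has 2 {ash, poppy}.
    Root ivy: left subtree has 2 nodes {daisy, sage}, right has 1 {rye}.
      Root daisy: left subtree has 0 nodes { }, right has 1 {sage}.
    Root ash: left subtree has 0 nodes { }, right has 1 {poppy}.
  Root pear: left subtree has 1 node {fir}, right has 0 { }.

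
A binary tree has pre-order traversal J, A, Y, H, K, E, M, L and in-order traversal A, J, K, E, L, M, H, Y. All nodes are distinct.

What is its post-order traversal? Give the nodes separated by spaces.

A L M E K H Y J

The first element of pre-order is the root; it splits in-order into left and right subtrees.
Root J: left subtree has 1 node {A}, right has 6 {K, E, L, M, H, Y}.
  Root Y: left subtree has 5 nodes {K, E, L, M, H}, right has 0 { }.
    Root H: left subtree has 4 nodes {K, E, L, M}, right has 0 { }.
      Root K: left subtree has 0 nodes { }, right has 3 {E, L, M}.
        Root E: left subtree has 0 nodes { }, right has 2 {L, M}.
          Root M: left subtree has 1 node {L}, right has 0 { }.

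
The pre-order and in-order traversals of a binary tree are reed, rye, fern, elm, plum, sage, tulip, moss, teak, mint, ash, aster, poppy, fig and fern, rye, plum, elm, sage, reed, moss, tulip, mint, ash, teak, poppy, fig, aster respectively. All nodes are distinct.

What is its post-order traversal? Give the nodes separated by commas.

The first element of pre-order is the root; it splits in-order into left and right subtrees.
Root reed: left subtree has 5 nodes {fern, rye, plum, elm, sage}, right has 8 {moss, tulip, mint, ash, teak, poppy, fig, aster}.
  Root rye: left subtree has 1 node {fern}, right has 3 {plum, elm, sage}.
    Root elm: left subtree has 1 node {plum}, right has 1 {sage}.
  Root tulip: left subtree has 1 node {moss}, right has 6 {mint, ash, teak, poppy, fig, aster}.
    Root teak: left subtree has 2 nodes {mint, ash}, right has 3 {poppy, fig, aster}.
      Root mint: left subtree has 0 nodes { }, right has 1 {ash}.
      Root aster: left subtree has 2 nodes {poppy, fig}, right has 0 { }.
        Root poppy: left subtree has 0 nodes { }, right has 1 {fig}.

fern, plum, sage, elm, rye, moss, ash, mint, fig, poppy, aster, teak, tulip, reed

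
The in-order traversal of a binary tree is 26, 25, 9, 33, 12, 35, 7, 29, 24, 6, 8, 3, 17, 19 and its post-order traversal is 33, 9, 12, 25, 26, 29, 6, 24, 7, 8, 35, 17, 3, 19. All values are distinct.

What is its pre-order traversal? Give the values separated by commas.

19, 3, 35, 26, 25, 12, 9, 33, 8, 7, 24, 29, 6, 17

The last element of post-order is the root; it splits in-order into left and right subtrees.
Root 19: left subtree has 13 nodes {26, 25, 9, 33, 12, 35, 7, 29, 24, 6, 8, 3, 17}, right has 0 { }.
  Root 3: left subtree has 11 nodes {26, 25, 9, 33, 12, 35, 7, 29, 24, 6, 8}, right has 1 {17}.
    Root 35: left subtree has 5 nodes {26, 25, 9, 33, 12}, right has 5 {7, 29, 24, 6, 8}.
      Root 26: left subtree has 0 nodes { }, right has 4 {25, 9, 33, 12}.
        Root 25: left subtree has 0 nodes { }, right has 3 {9, 33, 12}.
          Root 12: left subtree has 2 nodes {9, 33}, right has 0 { }.
            Root 9: left subtree has 0 nodes { }, right has 1 {33}.
      Root 8: left subtree has 4 nodes {7, 29, 24, 6}, right has 0 { }.
        Root 7: left subtree has 0 nodes { }, right has 3 {29, 24, 6}.
          Root 24: left subtree has 1 node {29}, right has 1 {6}.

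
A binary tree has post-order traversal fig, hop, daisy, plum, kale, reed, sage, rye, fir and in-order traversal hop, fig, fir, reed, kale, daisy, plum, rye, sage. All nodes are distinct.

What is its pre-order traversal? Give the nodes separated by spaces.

The last element of post-order is the root; it splits in-order into left and right subtrees.
Root fir: left subtree has 2 nodes {hop, fig}, right has 6 {reed, kale, daisy, plum, rye, sage}.
  Root hop: left subtree has 0 nodes { }, right has 1 {fig}.
  Root rye: left subtree has 4 nodes {reed, kale, daisy, plum}, right has 1 {sage}.
    Root reed: left subtree has 0 nodes { }, right has 3 {kale, daisy, plum}.
      Root kale: left subtree has 0 nodes { }, right has 2 {daisy, plum}.
        Root plum: left subtree has 1 node {daisy}, right has 0 { }.

fir hop fig rye reed kale plum daisy sage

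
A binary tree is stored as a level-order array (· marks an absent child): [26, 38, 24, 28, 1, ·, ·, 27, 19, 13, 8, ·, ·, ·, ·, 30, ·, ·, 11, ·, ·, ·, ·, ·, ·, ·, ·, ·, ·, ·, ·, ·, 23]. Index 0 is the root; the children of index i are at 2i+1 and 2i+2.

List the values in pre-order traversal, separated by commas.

Pre-order visits the node, then its left subtree, then its right subtree.
Visit 26.
At 26: go left to 38.
  Visit 38.
  At 38: go left to 28.
    Visit 28.
    At 28: go left to 27.
      Visit 27.
      At 27: go left to 30.
        Visit 30.
        At 30: no left child.
        At 30: go right to 23.
          23 is a leaf — visit 23.
      At 27: no right child.
    At 28: go right to 19.
      Visit 19.
      At 19: no left child.
      At 19: go right to 11.
        11 is a leaf — visit 11.
  At 38: go right to 1.
    Visit 1.
    At 1: go left to 13.
      13 is a leaf — visit 13.
    At 1: go right to 8.
      8 is a leaf — visit 8.
At 26: go right to 24.
  24 is a leaf — visit 24.

26, 38, 28, 27, 30, 23, 19, 11, 1, 13, 8, 24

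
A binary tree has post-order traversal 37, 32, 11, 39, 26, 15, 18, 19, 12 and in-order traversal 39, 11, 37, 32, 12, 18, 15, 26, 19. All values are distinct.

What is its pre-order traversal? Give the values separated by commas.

12, 39, 11, 32, 37, 19, 18, 15, 26

The last element of post-order is the root; it splits in-order into left and right subtrees.
Root 12: left subtree has 4 nodes {39, 11, 37, 32}, right has 4 {18, 15, 26, 19}.
  Root 39: left subtree has 0 nodes { }, right has 3 {11, 37, 32}.
    Root 11: left subtree has 0 nodes { }, right has 2 {37, 32}.
      Root 32: left subtree has 1 node {37}, right has 0 { }.
  Root 19: left subtree has 3 nodes {18, 15, 26}, right has 0 { }.
    Root 18: left subtree has 0 nodes { }, right has 2 {15, 26}.
      Root 15: left subtree has 0 nodes { }, right has 1 {26}.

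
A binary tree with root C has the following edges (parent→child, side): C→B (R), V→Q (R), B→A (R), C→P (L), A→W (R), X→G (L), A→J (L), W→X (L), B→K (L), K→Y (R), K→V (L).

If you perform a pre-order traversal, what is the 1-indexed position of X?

Pre-order visits the node, then its left subtree, then its right subtree.
Visit C.
At C: go left to P.
  P is a leaf — visit P.
At C: go right to B.
  Visit B.
  At B: go left to K.
    Visit K.
    At K: go left to V.
      Visit V.
      At V: no left child.
      At V: go right to Q.
        Q is a leaf — visit Q.
    At K: go right to Y.
      Y is a leaf — visit Y.
  At B: go right to A.
    Visit A.
    At A: go left to J.
      J is a leaf — visit J.
    At A: go right to W.
      Visit W.
      At W: go left to X.
        Visit X.
        At X: go left to G.
          G is a leaf — visit G.
        At X: no right child.
      At W: no right child.
Full pre-order sequence: C, P, B, K, V, Q, Y, A, J, W, X, G.

11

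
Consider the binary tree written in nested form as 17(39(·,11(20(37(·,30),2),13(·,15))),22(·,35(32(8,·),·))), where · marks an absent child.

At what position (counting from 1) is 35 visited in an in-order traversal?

13

In-order visits the left subtree, then the node, then the right subtree.
At 17: go left to 39.
  At 39: no left child.
  Visit 39.
  At 39: go right to 11.
    At 11: go left to 20.
      At 20: go left to 37.
        At 37: no left child.
        Visit 37.
        At 37: go right to 30.
          30 is a leaf — visit 30.
      Visit 20.
      At 20: go right to 2.
        2 is a leaf — visit 2.
    Visit 11.
    At 11: go right to 13.
      At 13: no left child.
      Visit 13.
      At 13: go right to 15.
        15 is a leaf — visit 15.
Visit 17.
At 17: go right to 22.
  At 22: no left child.
  Visit 22.
  At 22: go right to 35.
    At 35: go left to 32.
      At 32: go left to 8.
        8 is a leaf — visit 8.
      Visit 32.
      At 32: no right child.
    Visit 35.
    At 35: no right child.
Full in-order sequence: 39, 37, 30, 20, 2, 11, 13, 15, 17, 22, 8, 32, 35.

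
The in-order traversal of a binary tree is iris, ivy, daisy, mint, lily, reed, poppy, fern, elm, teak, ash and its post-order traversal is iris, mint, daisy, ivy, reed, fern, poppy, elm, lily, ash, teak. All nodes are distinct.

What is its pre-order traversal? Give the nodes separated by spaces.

teak lily ivy iris daisy mint elm poppy reed fern ash

The last element of post-order is the root; it splits in-order into left and right subtrees.
Root teak: left subtree has 9 nodes {iris, ivy, daisy, mint, lily, reed, poppy, fern, elm}, right has 1 {ash}.
  Root lily: left subtree has 4 nodes {iris, ivy, daisy, mint}, right has 4 {reed, poppy, fern, elm}.
    Root ivy: left subtree has 1 node {iris}, right has 2 {daisy, mint}.
      Root daisy: left subtree has 0 nodes { }, right has 1 {mint}.
    Root elm: left subtree has 3 nodes {reed, poppy, fern}, right has 0 { }.
      Root poppy: left subtree has 1 node {reed}, right has 1 {fern}.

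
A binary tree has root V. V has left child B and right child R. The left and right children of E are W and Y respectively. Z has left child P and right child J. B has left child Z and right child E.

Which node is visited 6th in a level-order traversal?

Level-order visits nodes level by level from the root, left to right within each level.
Level 0: V
Level 1: B, R
Level 2: Z, E
Level 3: P, J, W, Y
Full level-order sequence: V, B, R, Z, E, P, J, W, Y.

P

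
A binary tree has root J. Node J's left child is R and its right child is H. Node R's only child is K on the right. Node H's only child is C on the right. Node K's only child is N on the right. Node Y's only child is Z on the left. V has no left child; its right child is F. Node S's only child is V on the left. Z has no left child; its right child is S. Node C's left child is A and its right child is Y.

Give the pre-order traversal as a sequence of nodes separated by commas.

Pre-order visits the node, then its left subtree, then its right subtree.
Visit J.
At J: go left to R.
  Visit R.
  At R: no left child.
  At R: go right to K.
    Visit K.
    At K: no left child.
    At K: go right to N.
      N is a leaf — visit N.
At J: go right to H.
  Visit H.
  At H: no left child.
  At H: go right to C.
    Visit C.
    At C: go left to A.
      A is a leaf — visit A.
    At C: go right to Y.
      Visit Y.
      At Y: go left to Z.
        Visit Z.
        At Z: no left child.
        At Z: go right to S.
          Visit S.
          At S: go left to V.
            Visit V.
            At V: no left child.
            At V: go right to F.
              F is a leaf — visit F.
          At S: no right child.
      At Y: no right child.

J, R, K, N, H, C, A, Y, Z, S, V, F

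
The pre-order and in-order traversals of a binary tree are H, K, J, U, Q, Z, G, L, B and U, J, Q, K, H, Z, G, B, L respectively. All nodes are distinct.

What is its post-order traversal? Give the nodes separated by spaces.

U Q J K B L G Z H

The first element of pre-order is the root; it splits in-order into left and right subtrees.
Root H: left subtree has 4 nodes {U, J, Q, K}, right has 4 {Z, G, B, L}.
  Root K: left subtree has 3 nodes {U, J, Q}, right has 0 { }.
    Root J: left subtree has 1 node {U}, right has 1 {Q}.
  Root Z: left subtree has 0 nodes { }, right has 3 {G, B, L}.
    Root G: left subtree has 0 nodes { }, right has 2 {B, L}.
      Root L: left subtree has 1 node {B}, right has 0 { }.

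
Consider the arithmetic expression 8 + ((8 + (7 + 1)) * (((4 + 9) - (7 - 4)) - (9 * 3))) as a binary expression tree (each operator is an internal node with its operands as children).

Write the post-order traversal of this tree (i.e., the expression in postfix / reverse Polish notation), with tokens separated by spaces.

8 8 7 1 + + 4 9 + 7 4 - - 9 3 * - * +

Post-order on an expression tree gives postfix notation: for each operator, emit left operand, right operand, then the operator.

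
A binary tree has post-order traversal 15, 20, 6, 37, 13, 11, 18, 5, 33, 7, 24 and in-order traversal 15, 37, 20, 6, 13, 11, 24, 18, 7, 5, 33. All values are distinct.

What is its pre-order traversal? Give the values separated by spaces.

The last element of post-order is the root; it splits in-order into left and right subtrees.
Root 24: left subtree has 6 nodes {15, 37, 20, 6, 13, 11}, right has 4 {18, 7, 5, 33}.
  Root 11: left subtree has 5 nodes {15, 37, 20, 6, 13}, right has 0 { }.
    Root 13: left subtree has 4 nodes {15, 37, 20, 6}, right has 0 { }.
      Root 37: left subtree has 1 node {15}, right has 2 {20, 6}.
        Root 6: left subtree has 1 node {20}, right has 0 { }.
  Root 7: left subtree has 1 node {18}, right has 2 {5, 33}.
    Root 33: left subtree has 1 node {5}, right has 0 { }.

24 11 13 37 15 6 20 7 18 33 5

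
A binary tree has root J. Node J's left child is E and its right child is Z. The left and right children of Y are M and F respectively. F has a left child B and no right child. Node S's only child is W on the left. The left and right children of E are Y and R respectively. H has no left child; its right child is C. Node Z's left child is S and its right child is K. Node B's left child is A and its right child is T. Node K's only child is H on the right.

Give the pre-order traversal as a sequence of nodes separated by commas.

Pre-order visits the node, then its left subtree, then its right subtree.
Visit J.
At J: go left to E.
  Visit E.
  At E: go left to Y.
    Visit Y.
    At Y: go left to M.
      M is a leaf — visit M.
    At Y: go right to F.
      Visit F.
      At F: go left to B.
        Visit B.
        At B: go left to A.
          A is a leaf — visit A.
        At B: go right to T.
          T is a leaf — visit T.
      At F: no right child.
  At E: go right to R.
    R is a leaf — visit R.
At J: go right to Z.
  Visit Z.
  At Z: go left to S.
    Visit S.
    At S: go left to W.
      W is a leaf — visit W.
    At S: no right child.
  At Z: go right to K.
    Visit K.
    At K: no left child.
    At K: go right to H.
      Visit H.
      At H: no left child.
      At H: go right to C.
        C is a leaf — visit C.

J, E, Y, M, F, B, A, T, R, Z, S, W, K, H, C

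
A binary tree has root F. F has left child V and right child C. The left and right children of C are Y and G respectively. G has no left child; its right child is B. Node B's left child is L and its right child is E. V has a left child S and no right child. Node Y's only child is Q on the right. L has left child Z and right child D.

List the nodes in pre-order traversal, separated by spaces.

Pre-order visits the node, then its left subtree, then its right subtree.
Visit F.
At F: go left to V.
  Visit V.
  At V: go left to S.
    S is a leaf — visit S.
  At V: no right child.
At F: go right to C.
  Visit C.
  At C: go left to Y.
    Visit Y.
    At Y: no left child.
    At Y: go right to Q.
      Q is a leaf — visit Q.
  At C: go right to G.
    Visit G.
    At G: no left child.
    At G: go right to B.
      Visit B.
      At B: go left to L.
        Visit L.
        At L: go left to Z.
          Z is a leaf — visit Z.
        At L: go right to D.
          D is a leaf — visit D.
      At B: go right to E.
        E is a leaf — visit E.

F V S C Y Q G B L Z D E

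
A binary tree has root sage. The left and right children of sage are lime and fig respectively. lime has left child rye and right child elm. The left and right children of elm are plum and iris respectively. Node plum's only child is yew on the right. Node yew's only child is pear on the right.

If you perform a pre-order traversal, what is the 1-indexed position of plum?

Pre-order visits the node, then its left subtree, then its right subtree.
Visit sage.
At sage: go left to lime.
  Visit lime.
  At lime: go left to rye.
    rye is a leaf — visit rye.
  At lime: go right to elm.
    Visit elm.
    At elm: go left to plum.
      Visit plum.
      At plum: no left child.
      At plum: go right to yew.
        Visit yew.
        At yew: no left child.
        At yew: go right to pear.
          pear is a leaf — visit pear.
    At elm: go right to iris.
      iris is a leaf — visit iris.
At sage: go right to fig.
  fig is a leaf — visit fig.
Full pre-order sequence: sage, lime, rye, elm, plum, yew, pear, iris, fig.

5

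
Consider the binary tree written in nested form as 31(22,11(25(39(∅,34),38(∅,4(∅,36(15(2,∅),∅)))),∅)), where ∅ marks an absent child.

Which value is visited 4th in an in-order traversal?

In-order visits the left subtree, then the node, then the right subtree.
At 31: go left to 22.
  22 is a leaf — visit 22.
Visit 31.
At 31: go right to 11.
  At 11: go left to 25.
    At 25: go left to 39.
      At 39: no left child.
      Visit 39.
      At 39: go right to 34.
        34 is a leaf — visit 34.
    Visit 25.
    At 25: go right to 38.
      At 38: no left child.
      Visit 38.
      At 38: go right to 4.
        At 4: no left child.
        Visit 4.
        At 4: go right to 36.
          At 36: go left to 15.
            At 15: go left to 2.
              2 is a leaf — visit 2.
            Visit 15.
            At 15: no right child.
          Visit 36.
          At 36: no right child.
  Visit 11.
  At 11: no right child.
Full in-order sequence: 22, 31, 39, 34, 25, 38, 4, 2, 15, 36, 11.

34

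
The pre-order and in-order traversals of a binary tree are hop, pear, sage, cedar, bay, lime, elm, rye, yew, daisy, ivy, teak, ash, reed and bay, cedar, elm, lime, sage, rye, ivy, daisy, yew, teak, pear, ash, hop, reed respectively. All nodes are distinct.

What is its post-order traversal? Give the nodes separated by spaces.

bay elm lime cedar ivy daisy teak yew rye sage ash pear reed hop

The first element of pre-order is the root; it splits in-order into left and right subtrees.
Root hop: left subtree has 12 nodes {bay, cedar, elm, lime, sage, rye, ivy, daisy, yew, teak, pear, ash}, right has 1 {reed}.
  Root pear: left subtree has 10 nodes {bay, cedar, elm, lime, sage, rye, ivy, daisy, yew, teak}, right has 1 {ash}.
    Root sage: left subtree has 4 nodes {bay, cedar, elm, lime}, right has 5 {rye, ivy, daisy, yew, teak}.
      Root cedar: left subtree has 1 node {bay}, right has 2 {elm, lime}.
        Root lime: left subtree has 1 node {elm}, right has 0 { }.
      Root rye: left subtree has 0 nodes { }, right has 4 {ivy, daisy, yew, teak}.
        Root yew: left subtree has 2 nodes {ivy, daisy}, right has 1 {teak}.
          Root daisy: left subtree has 1 node {ivy}, right has 0 { }.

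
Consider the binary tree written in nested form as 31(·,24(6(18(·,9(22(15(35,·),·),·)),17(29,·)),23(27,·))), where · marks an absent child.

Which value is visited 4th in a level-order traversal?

23

Level-order visits nodes level by level from the root, left to right within each level.
Level 0: 31
Level 1: 24
Level 2: 6, 23
Level 3: 18, 17, 27
Level 4: 9, 29
Level 5: 22
Level 6: 15
Level 7: 35
Full level-order sequence: 31, 24, 6, 23, 18, 17, 27, 9, 29, 22, 15, 35.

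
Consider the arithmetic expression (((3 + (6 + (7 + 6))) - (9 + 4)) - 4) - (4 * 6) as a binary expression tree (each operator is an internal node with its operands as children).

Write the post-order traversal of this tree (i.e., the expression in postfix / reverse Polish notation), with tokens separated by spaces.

Post-order on an expression tree gives postfix notation: for each operator, emit left operand, right operand, then the operator.

3 6 7 6 + + + 9 4 + - 4 - 4 6 * -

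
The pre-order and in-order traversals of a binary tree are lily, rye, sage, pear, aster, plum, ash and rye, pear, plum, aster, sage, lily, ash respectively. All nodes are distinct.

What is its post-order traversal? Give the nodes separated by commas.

The first element of pre-order is the root; it splits in-order into left and right subtrees.
Root lily: left subtree has 5 nodes {rye, pear, plum, aster, sage}, right has 1 {ash}.
  Root rye: left subtree has 0 nodes { }, right has 4 {pear, plum, aster, sage}.
    Root sage: left subtree has 3 nodes {pear, plum, aster}, right has 0 { }.
      Root pear: left subtree has 0 nodes { }, right has 2 {plum, aster}.
        Root aster: left subtree has 1 node {plum}, right has 0 { }.

plum, aster, pear, sage, rye, ash, lily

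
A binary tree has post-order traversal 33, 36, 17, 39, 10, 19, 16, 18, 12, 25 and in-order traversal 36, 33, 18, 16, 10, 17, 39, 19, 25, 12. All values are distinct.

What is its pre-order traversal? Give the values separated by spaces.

The last element of post-order is the root; it splits in-order into left and right subtrees.
Root 25: left subtree has 8 nodes {36, 33, 18, 16, 10, 17, 39, 19}, right has 1 {12}.
  Root 18: left subtree has 2 nodes {36, 33}, right has 5 {16, 10, 17, 39, 19}.
    Root 36: left subtree has 0 nodes { }, right has 1 {33}.
    Root 16: left subtree has 0 nodes { }, right has 4 {10, 17, 39, 19}.
      Root 19: left subtree has 3 nodes {10, 17, 39}, right has 0 { }.
        Root 10: left subtree has 0 nodes { }, right has 2 {17, 39}.
          Root 39: left subtree has 1 node {17}, right has 0 { }.

25 18 36 33 16 19 10 39 17 12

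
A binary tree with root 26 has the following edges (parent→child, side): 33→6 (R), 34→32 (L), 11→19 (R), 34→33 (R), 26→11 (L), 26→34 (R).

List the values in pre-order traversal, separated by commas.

26, 11, 19, 34, 32, 33, 6

Pre-order visits the node, then its left subtree, then its right subtree.
Visit 26.
At 26: go left to 11.
  Visit 11.
  At 11: no left child.
  At 11: go right to 19.
    19 is a leaf — visit 19.
At 26: go right to 34.
  Visit 34.
  At 34: go left to 32.
    32 is a leaf — visit 32.
  At 34: go right to 33.
    Visit 33.
    At 33: no left child.
    At 33: go right to 6.
      6 is a leaf — visit 6.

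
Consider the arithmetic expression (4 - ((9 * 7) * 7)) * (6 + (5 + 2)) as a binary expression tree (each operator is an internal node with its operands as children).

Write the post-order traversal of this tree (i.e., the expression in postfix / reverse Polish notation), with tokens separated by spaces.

Post-order on an expression tree gives postfix notation: for each operator, emit left operand, right operand, then the operator.

4 9 7 * 7 * - 6 5 2 + + *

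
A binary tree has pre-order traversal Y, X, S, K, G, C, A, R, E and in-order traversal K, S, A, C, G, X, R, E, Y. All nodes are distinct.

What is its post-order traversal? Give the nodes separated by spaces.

The first element of pre-order is the root; it splits in-order into left and right subtrees.
Root Y: left subtree has 8 nodes {K, S, A, C, G, X, R, E}, right has 0 { }.
  Root X: left subtree has 5 nodes {K, S, A, C, G}, right has 2 {R, E}.
    Root S: left subtree has 1 node {K}, right has 3 {A, C, G}.
      Root G: left subtree has 2 nodes {A, C}, right has 0 { }.
        Root C: left subtree has 1 node {A}, right has 0 { }.
    Root R: left subtree has 0 nodes { }, right has 1 {E}.

K A C G S E R X Y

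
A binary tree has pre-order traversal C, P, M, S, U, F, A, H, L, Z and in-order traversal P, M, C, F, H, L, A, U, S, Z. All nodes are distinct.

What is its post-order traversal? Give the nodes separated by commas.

The first element of pre-order is the root; it splits in-order into left and right subtrees.
Root C: left subtree has 2 nodes {P, M}, right has 7 {F, H, L, A, U, S, Z}.
  Root P: left subtree has 0 nodes { }, right has 1 {M}.
  Root S: left subtree has 5 nodes {F, H, L, A, U}, right has 1 {Z}.
    Root U: left subtree has 4 nodes {F, H, L, A}, right has 0 { }.
      Root F: left subtree has 0 nodes { }, right has 3 {H, L, A}.
        Root A: left subtree has 2 nodes {H, L}, right has 0 { }.
          Root H: left subtree has 0 nodes { }, right has 1 {L}.

M, P, L, H, A, F, U, Z, S, C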